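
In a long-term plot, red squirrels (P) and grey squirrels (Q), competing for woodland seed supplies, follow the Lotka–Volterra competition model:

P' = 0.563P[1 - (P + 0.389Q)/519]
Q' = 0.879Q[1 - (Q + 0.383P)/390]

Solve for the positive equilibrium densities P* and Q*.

P* ≈ 432, Q* ≈ 225

Setting both brackets to zero gives the nullclines P + 0.389Q = 519 and 0.383P + Q = 390.
Substituting Q = 390 - 0.383P into the first: P(1 - 0.389·0.383) = 519 - 0.389·390.
So P* = 367/0.851 = 432, and then Q* = 390 - 0.383·432 = 225.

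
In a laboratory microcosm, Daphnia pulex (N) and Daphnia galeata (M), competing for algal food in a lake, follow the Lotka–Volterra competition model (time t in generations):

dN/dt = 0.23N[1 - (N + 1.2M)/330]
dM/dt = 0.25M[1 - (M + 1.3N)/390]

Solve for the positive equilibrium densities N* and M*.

N* ≈ 246, M* ≈ 69.6

Setting both brackets to zero gives the nullclines N + 1.2M = 330 and 1.3N + M = 390.
Substituting M = 390 - 1.3N into the first: N(1 - 1.2·1.3) = 330 - 1.2·390.
So N* = -138/-0.56 = 246, and then M* = 390 - 1.3·246 = 69.6.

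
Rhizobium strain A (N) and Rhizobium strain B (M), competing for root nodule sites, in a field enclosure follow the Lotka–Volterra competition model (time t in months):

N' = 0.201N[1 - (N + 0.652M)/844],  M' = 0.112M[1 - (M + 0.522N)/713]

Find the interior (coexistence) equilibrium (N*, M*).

Setting both brackets to zero gives the nullclines N + 0.652M = 844 and 0.522N + M = 713.
Substituting M = 713 - 0.522N into the first: N(1 - 0.652·0.522) = 844 - 0.652·713.
So N* = 379/0.66 = 575, and then M* = 713 - 0.522·575 = 413.

N* ≈ 575, M* ≈ 413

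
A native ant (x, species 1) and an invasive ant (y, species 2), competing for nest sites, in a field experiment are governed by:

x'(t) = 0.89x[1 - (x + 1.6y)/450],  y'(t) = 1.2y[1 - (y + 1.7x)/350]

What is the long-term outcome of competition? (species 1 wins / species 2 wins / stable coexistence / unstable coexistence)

Compare the nullcline intercepts: K1/α12 = 450/1.6 = 281 < K2 = 350; K2/α21 = 350/1.7 = 206 < K1 = 450.
Since both are reversed, neither can invade when rare; the interior point is a saddle.

unstable coexistence (outcome depends on initial conditions)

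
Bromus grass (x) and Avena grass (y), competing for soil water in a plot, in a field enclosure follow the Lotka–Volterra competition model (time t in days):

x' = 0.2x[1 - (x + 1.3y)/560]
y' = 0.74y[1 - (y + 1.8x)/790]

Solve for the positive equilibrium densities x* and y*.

Setting both brackets to zero gives the nullclines x + 1.3y = 560 and 1.8x + y = 790.
Substituting y = 790 - 1.8x into the first: x(1 - 1.3·1.8) = 560 - 1.3·790.
So x* = -467/-1.34 = 349, and then y* = 790 - 1.8·349 = 163.

x* ≈ 349, y* ≈ 163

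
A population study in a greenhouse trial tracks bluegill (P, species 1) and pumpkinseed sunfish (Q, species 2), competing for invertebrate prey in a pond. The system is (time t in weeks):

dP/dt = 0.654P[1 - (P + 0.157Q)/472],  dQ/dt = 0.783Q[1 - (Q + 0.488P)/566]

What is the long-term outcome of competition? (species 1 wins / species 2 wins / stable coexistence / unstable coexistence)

stable coexistence

Compare the nullcline intercepts: K1/α12 = 472/0.157 = 3010 > K2 = 566; K2/α21 = 566/0.488 = 1160 > K1 = 472.
Since both inequalities hold, each species can invade when rare, so the interior equilibrium is stable.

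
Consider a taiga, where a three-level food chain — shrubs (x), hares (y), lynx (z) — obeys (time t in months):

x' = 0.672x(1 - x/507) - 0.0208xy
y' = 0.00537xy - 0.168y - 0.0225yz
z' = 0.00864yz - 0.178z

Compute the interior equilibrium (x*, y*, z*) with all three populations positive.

From dz/dt = 0: 0.00864y* = 0.178, so y* = 20.6.
From dx/dt = 0: 0.672(1 - x*/507) = 0.0208·20.6, giving x* = 507·(1 - 0.638) = 184.
From dy/dt = 0: 0.00537·184 - 0.168 = 0.0225z*, so z* = 0.818/0.0225 = 36.4.

x* ≈ 184, y* ≈ 20.6, z* ≈ 36.4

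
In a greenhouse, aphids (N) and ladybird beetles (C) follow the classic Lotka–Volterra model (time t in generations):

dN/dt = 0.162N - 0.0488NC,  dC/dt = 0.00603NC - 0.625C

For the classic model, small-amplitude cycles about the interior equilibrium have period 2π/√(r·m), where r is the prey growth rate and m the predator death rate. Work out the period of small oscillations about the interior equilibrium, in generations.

T ≈ 19.7 generations

Here r = 0.162 and m = 0.625, so r·m = 0.101.
ω = √0.101 = 0.318 per generation, hence T = 2π/ω ≈ 19.7 generations.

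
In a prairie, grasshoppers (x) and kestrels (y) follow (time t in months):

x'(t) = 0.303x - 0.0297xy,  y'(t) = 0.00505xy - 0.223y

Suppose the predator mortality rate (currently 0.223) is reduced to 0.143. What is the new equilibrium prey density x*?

x* ≈ 28.3

At the interior fixed point, setting dy/dt = 0 with y > 0 fixes x* = (predator death rate)/(xy coefficient) — independent of the other coefficients.
With the change, x* = 0.143/0.00505 = 28.3; it falls from 44.2.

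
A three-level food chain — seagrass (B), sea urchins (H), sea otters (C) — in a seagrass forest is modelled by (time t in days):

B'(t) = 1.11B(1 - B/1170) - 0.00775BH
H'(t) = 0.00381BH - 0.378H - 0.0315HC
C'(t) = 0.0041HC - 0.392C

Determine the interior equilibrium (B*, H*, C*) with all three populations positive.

B* ≈ 389, H* ≈ 95.6, C* ≈ 35

From dC/dt = 0: 0.0041H* = 0.392, so H* = 95.6.
From dB/dt = 0: 1.11(1 - B*/1170) = 0.00775·95.6, giving B* = 1170·(1 - 0.668) = 389.
From dH/dt = 0: 0.00381·389 - 0.378 = 0.0315C*, so C* = 1.1/0.0315 = 35.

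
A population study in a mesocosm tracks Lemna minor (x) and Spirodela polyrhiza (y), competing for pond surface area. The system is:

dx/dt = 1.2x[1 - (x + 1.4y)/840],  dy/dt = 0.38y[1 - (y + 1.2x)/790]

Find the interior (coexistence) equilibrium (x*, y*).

x* ≈ 391, y* ≈ 321

Setting both brackets to zero gives the nullclines x + 1.4y = 840 and 1.2x + y = 790.
Substituting y = 790 - 1.2x into the first: x(1 - 1.4·1.2) = 840 - 1.4·790.
So x* = -266/-0.68 = 391, and then y* = 790 - 1.2·391 = 321.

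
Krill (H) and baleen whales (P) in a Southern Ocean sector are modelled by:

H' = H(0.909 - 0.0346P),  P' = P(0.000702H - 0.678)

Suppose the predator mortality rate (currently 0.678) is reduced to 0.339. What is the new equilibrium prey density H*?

At the interior fixed point, setting dP/dt = 0 with P > 0 fixes H* = (predator death rate)/(HP coefficient) — independent of the other coefficients.
With the change, H* = 0.339/0.000702 = 483; it falls from 966.

H* ≈ 483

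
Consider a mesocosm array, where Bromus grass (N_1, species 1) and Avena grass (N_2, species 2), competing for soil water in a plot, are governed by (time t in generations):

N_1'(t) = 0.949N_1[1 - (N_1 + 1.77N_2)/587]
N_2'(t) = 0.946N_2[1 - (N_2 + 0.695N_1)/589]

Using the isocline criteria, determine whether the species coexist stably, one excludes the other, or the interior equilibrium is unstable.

Compare the nullcline intercepts: K1/α12 = 587/1.77 = 332 < K2 = 589; K2/α21 = 589/0.695 = 847 > K1 = 587.
Since the inequalities point opposite ways, species 2 can invade but species 1 cannot.

species 2 excludes species 1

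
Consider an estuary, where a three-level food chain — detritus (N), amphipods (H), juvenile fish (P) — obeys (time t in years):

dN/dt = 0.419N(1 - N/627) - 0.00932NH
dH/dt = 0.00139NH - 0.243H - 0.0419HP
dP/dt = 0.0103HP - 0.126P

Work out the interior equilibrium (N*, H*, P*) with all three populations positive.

N* ≈ 456, H* ≈ 12.2, P* ≈ 9.34

From dP/dt = 0: 0.0103H* = 0.126, so H* = 12.2.
From dN/dt = 0: 0.419(1 - N*/627) = 0.00932·12.2, giving N* = 627·(1 - 0.272) = 456.
From dH/dt = 0: 0.00139·456 - 0.243 = 0.0419P*, so P* = 0.391/0.0419 = 9.34.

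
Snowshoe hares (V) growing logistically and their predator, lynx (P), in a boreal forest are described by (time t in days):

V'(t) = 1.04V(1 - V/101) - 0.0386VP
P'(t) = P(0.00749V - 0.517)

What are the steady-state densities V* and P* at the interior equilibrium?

V* ≈ 69, P* ≈ 8.53

From dP/dt = 0 with P > 0: 0.00749V* = 0.517, so V* = 69.
Substitute into dV/dt = 0: 1.04(1 - 69/101) = 0.0386P*.
The bracket is 0.317, giving P* = 0.329/0.0386 = 8.53.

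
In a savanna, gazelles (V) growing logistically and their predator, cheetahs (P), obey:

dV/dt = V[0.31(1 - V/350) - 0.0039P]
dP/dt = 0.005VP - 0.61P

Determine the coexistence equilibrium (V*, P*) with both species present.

V* ≈ 122, P* ≈ 51.8

From dP/dt = 0 with P > 0: 0.005V* = 0.61, so V* = 122.
Substitute into dV/dt = 0: 0.31(1 - 122/350) = 0.0039P*.
The bracket is 0.651, giving P* = 0.202/0.0039 = 51.8.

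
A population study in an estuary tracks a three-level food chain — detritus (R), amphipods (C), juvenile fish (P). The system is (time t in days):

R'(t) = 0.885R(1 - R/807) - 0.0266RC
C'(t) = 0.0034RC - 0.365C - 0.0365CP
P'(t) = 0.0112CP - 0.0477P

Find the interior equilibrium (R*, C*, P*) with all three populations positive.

R* ≈ 704, C* ≈ 4.26, P* ≈ 55.5

From dP/dt = 0: 0.0112C* = 0.0477, so C* = 4.26.
From dR/dt = 0: 0.885(1 - R*/807) = 0.0266·4.26, giving R* = 807·(1 - 0.128) = 704.
From dC/dt = 0: 0.0034·704 - 0.365 = 0.0365P*, so P* = 2.03/0.0365 = 55.5.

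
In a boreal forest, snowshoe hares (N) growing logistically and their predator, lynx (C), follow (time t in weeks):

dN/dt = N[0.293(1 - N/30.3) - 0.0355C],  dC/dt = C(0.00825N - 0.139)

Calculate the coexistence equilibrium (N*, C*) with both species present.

From dC/dt = 0 with C > 0: 0.00825N* = 0.139, so N* = 16.8.
Substitute into dN/dt = 0: 0.293(1 - 16.8/30.3) = 0.0355C*.
The bracket is 0.444, giving C* = 0.13/0.0355 = 3.66.

N* ≈ 16.8, C* ≈ 3.66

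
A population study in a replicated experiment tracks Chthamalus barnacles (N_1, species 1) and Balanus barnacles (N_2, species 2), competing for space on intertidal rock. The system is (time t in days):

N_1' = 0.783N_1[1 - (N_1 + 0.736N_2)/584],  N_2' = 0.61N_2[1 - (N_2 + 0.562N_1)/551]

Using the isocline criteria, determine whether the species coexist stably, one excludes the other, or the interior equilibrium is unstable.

stable coexistence

Compare the nullcline intercepts: K1/α12 = 584/0.736 = 793 > K2 = 551; K2/α21 = 551/0.562 = 980 > K1 = 584.
Since both inequalities hold, each species can invade when rare, so the interior equilibrium is stable.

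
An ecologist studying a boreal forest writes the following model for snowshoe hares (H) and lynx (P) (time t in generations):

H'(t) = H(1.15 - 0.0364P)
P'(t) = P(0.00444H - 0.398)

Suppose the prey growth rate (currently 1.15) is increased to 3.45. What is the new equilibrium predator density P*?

At the interior fixed point, setting dH/dt = 0 with H > 0 fixes P* = (prey growth rate)/(HP coefficient) — independent of the other coefficients.
With the change, P* = 3.45/0.0364 = 94.8; it rises from 31.6.

P* ≈ 94.8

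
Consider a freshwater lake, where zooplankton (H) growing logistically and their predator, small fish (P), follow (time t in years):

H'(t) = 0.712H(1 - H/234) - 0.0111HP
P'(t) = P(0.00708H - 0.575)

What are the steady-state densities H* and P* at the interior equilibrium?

From dP/dt = 0 with P > 0: 0.00708H* = 0.575, so H* = 81.2.
Substitute into dH/dt = 0: 0.712(1 - 81.2/234) = 0.0111P*.
The bracket is 0.653, giving P* = 0.465/0.0111 = 41.9.

H* ≈ 81.2, P* ≈ 41.9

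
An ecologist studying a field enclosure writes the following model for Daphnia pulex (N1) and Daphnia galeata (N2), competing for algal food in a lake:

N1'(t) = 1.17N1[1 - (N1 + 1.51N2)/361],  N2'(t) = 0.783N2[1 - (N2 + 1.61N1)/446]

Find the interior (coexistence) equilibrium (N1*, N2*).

N1* ≈ 218, N2* ≈ 94.5

Setting both brackets to zero gives the nullclines N1 + 1.51N2 = 361 and 1.61N1 + N2 = 446.
Substituting N2 = 446 - 1.61N1 into the first: N1(1 - 1.51·1.61) = 361 - 1.51·446.
So N1* = -312/-1.43 = 218, and then N2* = 446 - 1.61·218 = 94.5.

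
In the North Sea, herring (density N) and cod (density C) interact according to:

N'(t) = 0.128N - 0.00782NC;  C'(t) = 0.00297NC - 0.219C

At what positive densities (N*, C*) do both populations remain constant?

Set dC/dt = 0 with C > 0: 0.00297N - 0.219 = 0, so N* = 0.219/0.00297 = 73.7.
Set dN/dt = 0 with N > 0: 0.128 - 0.00782C = 0, so C* = 0.128/0.00782 = 16.4.

N* ≈ 73.7, C* ≈ 16.4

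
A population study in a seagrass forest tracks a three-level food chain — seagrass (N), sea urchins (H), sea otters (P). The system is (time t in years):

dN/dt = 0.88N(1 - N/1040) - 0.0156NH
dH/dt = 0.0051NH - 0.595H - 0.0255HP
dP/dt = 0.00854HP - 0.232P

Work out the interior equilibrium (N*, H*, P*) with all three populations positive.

From dP/dt = 0: 0.00854H* = 0.232, so H* = 27.2.
From dN/dt = 0: 0.88(1 - N*/1040) = 0.0156·27.2, giving N* = 1040·(1 - 0.482) = 539.
From dH/dt = 0: 0.0051·539 - 0.595 = 0.0255P*, so P* = 2.15/0.0255 = 84.5.

N* ≈ 539, H* ≈ 27.2, P* ≈ 84.5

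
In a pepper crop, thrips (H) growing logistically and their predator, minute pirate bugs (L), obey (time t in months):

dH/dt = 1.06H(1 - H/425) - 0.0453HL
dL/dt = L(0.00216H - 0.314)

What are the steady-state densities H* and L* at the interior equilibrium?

H* ≈ 145, L* ≈ 15.4

From dL/dt = 0 with L > 0: 0.00216H* = 0.314, so H* = 145.
Substitute into dH/dt = 0: 1.06(1 - 145/425) = 0.0453L*.
The bracket is 0.658, giving L* = 0.697/0.0453 = 15.4.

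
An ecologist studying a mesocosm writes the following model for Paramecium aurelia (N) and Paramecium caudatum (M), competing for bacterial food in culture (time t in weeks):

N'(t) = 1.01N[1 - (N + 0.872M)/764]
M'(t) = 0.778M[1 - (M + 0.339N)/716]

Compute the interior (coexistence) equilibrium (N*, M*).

Setting both brackets to zero gives the nullclines N + 0.872M = 764 and 0.339N + M = 716.
Substituting M = 716 - 0.339N into the first: N(1 - 0.872·0.339) = 764 - 0.872·716.
So N* = 140/0.704 = 198, and then M* = 716 - 0.339·198 = 649.

N* ≈ 198, M* ≈ 649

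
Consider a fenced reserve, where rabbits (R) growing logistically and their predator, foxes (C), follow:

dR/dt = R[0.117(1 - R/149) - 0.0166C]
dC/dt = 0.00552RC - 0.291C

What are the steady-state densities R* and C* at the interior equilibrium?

R* ≈ 52.7, C* ≈ 4.55

From dC/dt = 0 with C > 0: 0.00552R* = 0.291, so R* = 52.7.
Substitute into dR/dt = 0: 0.117(1 - 52.7/149) = 0.0166C*.
The bracket is 0.646, giving C* = 0.0756/0.0166 = 4.55.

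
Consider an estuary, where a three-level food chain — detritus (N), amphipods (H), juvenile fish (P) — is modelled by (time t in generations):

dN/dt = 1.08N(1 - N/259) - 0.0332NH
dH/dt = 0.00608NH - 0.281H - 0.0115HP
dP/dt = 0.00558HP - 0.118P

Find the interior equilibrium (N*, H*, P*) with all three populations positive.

N* ≈ 90.6, H* ≈ 21.1, P* ≈ 23.5

From dP/dt = 0: 0.00558H* = 0.118, so H* = 21.1.
From dN/dt = 0: 1.08(1 - N*/259) = 0.0332·21.1, giving N* = 259·(1 - 0.65) = 90.6.
From dH/dt = 0: 0.00608·90.6 - 0.281 = 0.0115P*, so P* = 0.27/0.0115 = 23.5.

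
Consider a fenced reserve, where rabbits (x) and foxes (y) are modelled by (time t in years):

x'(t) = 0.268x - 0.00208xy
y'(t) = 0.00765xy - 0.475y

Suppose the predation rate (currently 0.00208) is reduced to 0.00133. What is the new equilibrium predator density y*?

y* ≈ 202

At the interior fixed point, setting dx/dt = 0 with x > 0 fixes y* = (prey growth rate)/(xy coefficient) — independent of the other coefficients.
With the change, y* = 0.268/0.00133 = 202; it rises from 129.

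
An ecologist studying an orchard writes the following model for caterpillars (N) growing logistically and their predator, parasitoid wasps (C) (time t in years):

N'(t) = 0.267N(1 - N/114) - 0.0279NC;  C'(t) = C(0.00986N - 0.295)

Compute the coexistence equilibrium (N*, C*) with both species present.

From dC/dt = 0 with C > 0: 0.00986N* = 0.295, so N* = 29.9.
Substitute into dN/dt = 0: 0.267(1 - 29.9/114) = 0.0279C*.
The bracket is 0.738, giving C* = 0.197/0.0279 = 7.06.

N* ≈ 29.9, C* ≈ 7.06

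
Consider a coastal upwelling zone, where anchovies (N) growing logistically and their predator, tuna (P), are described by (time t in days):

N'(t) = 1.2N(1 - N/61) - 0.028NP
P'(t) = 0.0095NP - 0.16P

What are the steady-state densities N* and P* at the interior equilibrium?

From dP/dt = 0 with P > 0: 0.0095N* = 0.16, so N* = 16.8.
Substitute into dN/dt = 0: 1.2(1 - 16.8/61) = 0.028P*.
The bracket is 0.724, giving P* = 0.869/0.028 = 31.

N* ≈ 16.8, P* ≈ 31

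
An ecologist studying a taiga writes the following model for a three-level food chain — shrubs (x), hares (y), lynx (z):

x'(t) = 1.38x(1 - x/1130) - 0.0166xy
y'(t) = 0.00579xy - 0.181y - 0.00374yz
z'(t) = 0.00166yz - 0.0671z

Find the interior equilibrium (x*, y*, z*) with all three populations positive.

x* ≈ 581, y* ≈ 40.4, z* ≈ 850

From dz/dt = 0: 0.00166y* = 0.0671, so y* = 40.4.
From dx/dt = 0: 1.38(1 - x*/1130) = 0.0166·40.4, giving x* = 1130·(1 - 0.486) = 581.
From dy/dt = 0: 0.00579·581 - 0.181 = 0.00374z*, so z* = 3.18/0.00374 = 850.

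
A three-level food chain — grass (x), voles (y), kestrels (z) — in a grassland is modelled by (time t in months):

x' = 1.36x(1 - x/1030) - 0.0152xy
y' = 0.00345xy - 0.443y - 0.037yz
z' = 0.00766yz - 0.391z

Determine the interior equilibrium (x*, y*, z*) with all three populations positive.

x* ≈ 442, y* ≈ 51, z* ≈ 29.3

From dz/dt = 0: 0.00766y* = 0.391, so y* = 51.
From dx/dt = 0: 1.36(1 - x*/1030) = 0.0152·51, giving x* = 1030·(1 - 0.57) = 442.
From dy/dt = 0: 0.00345·442 - 0.443 = 0.037z*, so z* = 1.08/0.037 = 29.3.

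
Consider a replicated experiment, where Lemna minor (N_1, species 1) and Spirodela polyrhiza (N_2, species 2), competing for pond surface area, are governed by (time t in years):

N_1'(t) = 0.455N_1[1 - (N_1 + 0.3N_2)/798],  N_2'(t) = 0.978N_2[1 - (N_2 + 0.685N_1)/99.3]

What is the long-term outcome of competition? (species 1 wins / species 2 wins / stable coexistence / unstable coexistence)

Compare the nullcline intercepts: K1/α12 = 798/0.3 = 2660 > K2 = 99.3; K2/α21 = 99.3/0.685 = 145 < K1 = 798.
Since the inequalities point opposite ways, species 1 can invade but species 2 cannot.

species 1 excludes species 2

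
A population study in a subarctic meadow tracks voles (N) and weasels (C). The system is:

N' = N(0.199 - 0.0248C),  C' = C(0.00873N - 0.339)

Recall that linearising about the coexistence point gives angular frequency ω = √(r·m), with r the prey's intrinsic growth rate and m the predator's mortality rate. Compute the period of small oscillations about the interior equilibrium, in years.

T ≈ 24.2 years

Here r = 0.199 and m = 0.339, so r·m = 0.0675.
ω = √0.0675 = 0.26 per year, hence T = 2π/ω ≈ 24.2 years.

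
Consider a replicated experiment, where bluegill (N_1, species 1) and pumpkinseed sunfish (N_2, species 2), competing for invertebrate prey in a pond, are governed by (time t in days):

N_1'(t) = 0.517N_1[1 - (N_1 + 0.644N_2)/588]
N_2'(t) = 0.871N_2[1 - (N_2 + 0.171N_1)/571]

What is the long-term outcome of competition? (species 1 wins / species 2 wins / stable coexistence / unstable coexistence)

Compare the nullcline intercepts: K1/α12 = 588/0.644 = 913 > K2 = 571; K2/α21 = 571/0.171 = 3340 > K1 = 588.
Since both inequalities hold, each species can invade when rare, so the interior equilibrium is stable.

stable coexistence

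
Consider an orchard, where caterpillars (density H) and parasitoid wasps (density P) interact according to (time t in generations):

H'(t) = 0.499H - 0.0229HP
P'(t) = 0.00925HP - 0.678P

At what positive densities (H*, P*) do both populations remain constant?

H* ≈ 73.3, P* ≈ 21.8

Set dP/dt = 0 with P > 0: 0.00925H - 0.678 = 0, so H* = 0.678/0.00925 = 73.3.
Set dH/dt = 0 with H > 0: 0.499 - 0.0229P = 0, so P* = 0.499/0.0229 = 21.8.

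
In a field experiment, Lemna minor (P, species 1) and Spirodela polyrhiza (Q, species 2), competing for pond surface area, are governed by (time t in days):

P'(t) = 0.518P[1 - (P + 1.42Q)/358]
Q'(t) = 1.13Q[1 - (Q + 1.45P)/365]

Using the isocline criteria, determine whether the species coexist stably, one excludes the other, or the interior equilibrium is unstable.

unstable coexistence (outcome depends on initial conditions)

Compare the nullcline intercepts: K1/α12 = 358/1.42 = 252 < K2 = 365; K2/α21 = 365/1.45 = 252 < K1 = 358.
Since both are reversed, neither can invade when rare; the interior point is a saddle.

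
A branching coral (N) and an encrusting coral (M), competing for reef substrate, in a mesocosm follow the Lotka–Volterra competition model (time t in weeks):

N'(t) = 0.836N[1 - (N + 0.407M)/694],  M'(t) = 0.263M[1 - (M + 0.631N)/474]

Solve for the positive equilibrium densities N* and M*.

Setting both brackets to zero gives the nullclines N + 0.407M = 694 and 0.631N + M = 474.
Substituting M = 474 - 0.631N into the first: N(1 - 0.407·0.631) = 694 - 0.407·474.
So N* = 501/0.743 = 674, and then M* = 474 - 0.631·674 = 48.6.

N* ≈ 674, M* ≈ 48.6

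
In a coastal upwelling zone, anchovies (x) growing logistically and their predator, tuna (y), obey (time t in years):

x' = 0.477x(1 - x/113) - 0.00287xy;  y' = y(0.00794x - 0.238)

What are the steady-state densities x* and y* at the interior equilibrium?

From dy/dt = 0 with y > 0: 0.00794x* = 0.238, so x* = 30.
Substitute into dx/dt = 0: 0.477(1 - 30/113) = 0.00287y*.
The bracket is 0.735, giving y* = 0.35/0.00287 = 122.

x* ≈ 30, y* ≈ 122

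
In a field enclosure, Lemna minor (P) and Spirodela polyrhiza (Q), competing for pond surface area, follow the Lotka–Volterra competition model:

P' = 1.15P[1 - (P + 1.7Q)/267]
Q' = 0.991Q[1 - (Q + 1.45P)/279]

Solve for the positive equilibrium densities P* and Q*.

P* ≈ 142, Q* ≈ 73.8

Setting both brackets to zero gives the nullclines P + 1.7Q = 267 and 1.45P + Q = 279.
Substituting Q = 279 - 1.45P into the first: P(1 - 1.7·1.45) = 267 - 1.7·279.
So P* = -207/-1.46 = 142, and then Q* = 279 - 1.45·142 = 73.8.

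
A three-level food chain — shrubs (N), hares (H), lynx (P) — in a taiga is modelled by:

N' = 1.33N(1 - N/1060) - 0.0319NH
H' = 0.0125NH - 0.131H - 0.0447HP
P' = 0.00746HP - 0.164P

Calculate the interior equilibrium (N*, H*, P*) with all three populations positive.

N* ≈ 501, H* ≈ 22, P* ≈ 137

From dP/dt = 0: 0.00746H* = 0.164, so H* = 22.
From dN/dt = 0: 1.33(1 - N*/1060) = 0.0319·22, giving N* = 1060·(1 - 0.527) = 501.
From dH/dt = 0: 0.0125·501 - 0.131 = 0.0447P*, so P* = 6.13/0.0447 = 137.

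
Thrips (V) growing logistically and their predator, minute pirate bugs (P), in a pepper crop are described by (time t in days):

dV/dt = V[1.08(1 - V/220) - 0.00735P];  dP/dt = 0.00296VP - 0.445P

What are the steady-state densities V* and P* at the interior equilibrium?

From dP/dt = 0 with P > 0: 0.00296V* = 0.445, so V* = 150.
Substitute into dV/dt = 0: 1.08(1 - 150/220) = 0.00735P*.
The bracket is 0.317, giving P* = 0.342/0.00735 = 46.5.

V* ≈ 150, P* ≈ 46.5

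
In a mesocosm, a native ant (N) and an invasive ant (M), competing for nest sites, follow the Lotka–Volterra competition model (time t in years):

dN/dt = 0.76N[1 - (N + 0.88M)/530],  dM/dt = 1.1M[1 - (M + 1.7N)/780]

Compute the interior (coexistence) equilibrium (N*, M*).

Setting both brackets to zero gives the nullclines N + 0.88M = 530 and 1.7N + M = 780.
Substituting M = 780 - 1.7N into the first: N(1 - 0.88·1.7) = 530 - 0.88·780.
So N* = -156/-0.496 = 315, and then M* = 780 - 1.7·315 = 244.

N* ≈ 315, M* ≈ 244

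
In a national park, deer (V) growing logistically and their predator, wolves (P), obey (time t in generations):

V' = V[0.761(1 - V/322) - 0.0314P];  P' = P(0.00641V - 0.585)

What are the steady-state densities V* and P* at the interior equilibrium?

V* ≈ 91.3, P* ≈ 17.4

From dP/dt = 0 with P > 0: 0.00641V* = 0.585, so V* = 91.3.
Substitute into dV/dt = 0: 0.761(1 - 91.3/322) = 0.0314P*.
The bracket is 0.717, giving P* = 0.545/0.0314 = 17.4.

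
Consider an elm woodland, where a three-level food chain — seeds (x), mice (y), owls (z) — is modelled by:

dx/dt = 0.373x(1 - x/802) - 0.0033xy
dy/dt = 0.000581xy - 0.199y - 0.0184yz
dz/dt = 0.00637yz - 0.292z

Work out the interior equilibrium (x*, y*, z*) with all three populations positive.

x* ≈ 477, y* ≈ 45.8, z* ≈ 4.24

From dz/dt = 0: 0.00637y* = 0.292, so y* = 45.8.
From dx/dt = 0: 0.373(1 - x*/802) = 0.0033·45.8, giving x* = 802·(1 - 0.406) = 477.
From dy/dt = 0: 0.000581·477 - 0.199 = 0.0184z*, so z* = 0.078/0.0184 = 4.24.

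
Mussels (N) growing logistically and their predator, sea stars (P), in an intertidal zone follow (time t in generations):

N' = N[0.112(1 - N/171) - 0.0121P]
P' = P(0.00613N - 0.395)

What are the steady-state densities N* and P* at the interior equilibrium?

From dP/dt = 0 with P > 0: 0.00613N* = 0.395, so N* = 64.4.
Substitute into dN/dt = 0: 0.112(1 - 64.4/171) = 0.0121P*.
The bracket is 0.623, giving P* = 0.0698/0.0121 = 5.77.

N* ≈ 64.4, P* ≈ 5.77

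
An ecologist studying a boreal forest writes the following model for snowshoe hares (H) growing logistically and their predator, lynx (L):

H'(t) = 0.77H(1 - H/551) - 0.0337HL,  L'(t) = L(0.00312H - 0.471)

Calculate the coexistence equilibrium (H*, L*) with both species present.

H* ≈ 151, L* ≈ 16.6

From dL/dt = 0 with L > 0: 0.00312H* = 0.471, so H* = 151.
Substitute into dH/dt = 0: 0.77(1 - 151/551) = 0.0337L*.
The bracket is 0.726, giving L* = 0.559/0.0337 = 16.6.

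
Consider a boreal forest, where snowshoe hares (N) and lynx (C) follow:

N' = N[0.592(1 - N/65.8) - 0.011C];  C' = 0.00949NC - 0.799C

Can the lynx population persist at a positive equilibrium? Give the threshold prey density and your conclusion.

Threshold N = 84.2; K < 84.2, so no, the predator goes extinct.

The predator equation gives dC/dt > 0 only when N > 0.799/0.00949 = 84.2.
Without the predator, N → K = 65.8. Since 65.8 < 84.2, the predator cannot invade.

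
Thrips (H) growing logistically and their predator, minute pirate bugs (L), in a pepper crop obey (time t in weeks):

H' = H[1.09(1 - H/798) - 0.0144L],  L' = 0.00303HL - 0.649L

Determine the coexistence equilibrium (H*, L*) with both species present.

From dL/dt = 0 with L > 0: 0.00303H* = 0.649, so H* = 214.
Substitute into dH/dt = 0: 1.09(1 - 214/798) = 0.0144L*.
The bracket is 0.732, giving L* = 0.797/0.0144 = 55.4.

H* ≈ 214, L* ≈ 55.4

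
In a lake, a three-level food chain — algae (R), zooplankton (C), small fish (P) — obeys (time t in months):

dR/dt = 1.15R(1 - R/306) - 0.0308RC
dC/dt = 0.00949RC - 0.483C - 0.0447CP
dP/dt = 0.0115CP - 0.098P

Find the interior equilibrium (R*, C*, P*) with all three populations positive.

From dP/dt = 0: 0.0115C* = 0.098, so C* = 8.52.
From dR/dt = 0: 1.15(1 - R*/306) = 0.0308·8.52, giving R* = 306·(1 - 0.228) = 236.
From dC/dt = 0: 0.00949·236 - 0.483 = 0.0447P*, so P* = 1.76/0.0447 = 39.3.

R* ≈ 236, C* ≈ 8.52, P* ≈ 39.3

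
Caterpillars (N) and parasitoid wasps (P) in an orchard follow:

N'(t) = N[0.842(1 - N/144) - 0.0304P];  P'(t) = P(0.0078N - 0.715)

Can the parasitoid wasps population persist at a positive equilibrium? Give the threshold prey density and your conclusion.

The predator equation gives dP/dt > 0 only when N > 0.715/0.0078 = 91.7.
Without the predator, N → K = 144. Since 144 > 91.7, the predator can invade and persist.

Threshold N = 91.7; K > 91.7, so yes, the predator persists.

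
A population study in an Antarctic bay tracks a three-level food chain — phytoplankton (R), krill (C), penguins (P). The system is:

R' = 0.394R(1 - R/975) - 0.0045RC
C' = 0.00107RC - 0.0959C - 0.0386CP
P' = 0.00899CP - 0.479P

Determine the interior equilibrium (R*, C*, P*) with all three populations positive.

From dP/dt = 0: 0.00899C* = 0.479, so C* = 53.3.
From dR/dt = 0: 0.394(1 - R*/975) = 0.0045·53.3, giving R* = 975·(1 - 0.609) = 382.
From dC/dt = 0: 0.00107·382 - 0.0959 = 0.0386P*, so P* = 0.312/0.0386 = 8.1.

R* ≈ 382, C* ≈ 53.3, P* ≈ 8.1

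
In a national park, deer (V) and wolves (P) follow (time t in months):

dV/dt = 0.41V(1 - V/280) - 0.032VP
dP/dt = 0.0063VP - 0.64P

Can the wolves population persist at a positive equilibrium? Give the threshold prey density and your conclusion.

Threshold V = 102; K > 102, so yes, the predator persists.

The predator equation gives dP/dt > 0 only when V > 0.64/0.0063 = 102.
Without the predator, V → K = 280. Since 280 > 102, the predator can invade and persist.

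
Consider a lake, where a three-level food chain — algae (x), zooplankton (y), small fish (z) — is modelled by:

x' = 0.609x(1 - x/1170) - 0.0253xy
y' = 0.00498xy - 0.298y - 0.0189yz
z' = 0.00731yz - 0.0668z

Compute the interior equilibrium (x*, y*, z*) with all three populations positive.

From dz/dt = 0: 0.00731y* = 0.0668, so y* = 9.14.
From dx/dt = 0: 0.609(1 - x*/1170) = 0.0253·9.14, giving x* = 1170·(1 - 0.38) = 726.
From dy/dt = 0: 0.00498·726 - 0.298 = 0.0189z*, so z* = 3.32/0.0189 = 175.

x* ≈ 726, y* ≈ 9.14, z* ≈ 175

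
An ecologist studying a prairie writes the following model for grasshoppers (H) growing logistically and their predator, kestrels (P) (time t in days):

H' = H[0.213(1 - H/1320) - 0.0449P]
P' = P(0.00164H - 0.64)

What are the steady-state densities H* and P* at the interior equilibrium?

From dP/dt = 0 with P > 0: 0.00164H* = 0.64, so H* = 390.
Substitute into dH/dt = 0: 0.213(1 - 390/1320) = 0.0449P*.
The bracket is 0.704, giving P* = 0.15/0.0449 = 3.34.

H* ≈ 390, P* ≈ 3.34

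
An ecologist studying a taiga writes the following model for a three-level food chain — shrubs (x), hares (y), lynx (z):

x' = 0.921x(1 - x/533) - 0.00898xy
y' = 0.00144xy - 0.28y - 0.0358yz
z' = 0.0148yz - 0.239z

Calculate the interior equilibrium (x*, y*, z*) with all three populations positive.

x* ≈ 449, y* ≈ 16.1, z* ≈ 10.2

From dz/dt = 0: 0.0148y* = 0.239, so y* = 16.1.
From dx/dt = 0: 0.921(1 - x*/533) = 0.00898·16.1, giving x* = 533·(1 - 0.157) = 449.
From dy/dt = 0: 0.00144·449 - 0.28 = 0.0358z*, so z* = 0.367/0.0358 = 10.2.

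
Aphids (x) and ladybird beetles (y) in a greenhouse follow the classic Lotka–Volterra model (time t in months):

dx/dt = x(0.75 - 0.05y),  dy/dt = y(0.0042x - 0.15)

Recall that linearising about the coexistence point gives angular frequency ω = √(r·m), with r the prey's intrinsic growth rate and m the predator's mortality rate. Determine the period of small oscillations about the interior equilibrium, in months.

Here r = 0.75 and m = 0.15, so r·m = 0.112.
ω = √0.112 = 0.335 per month, hence T = 2π/ω ≈ 18.7 months.

T ≈ 18.7 months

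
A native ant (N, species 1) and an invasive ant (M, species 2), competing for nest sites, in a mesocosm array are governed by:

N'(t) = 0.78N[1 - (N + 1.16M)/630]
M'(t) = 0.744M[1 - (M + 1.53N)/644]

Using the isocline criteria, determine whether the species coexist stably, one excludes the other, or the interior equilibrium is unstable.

Compare the nullcline intercepts: K1/α12 = 630/1.16 = 543 < K2 = 644; K2/α21 = 644/1.53 = 421 < K1 = 630.
Since both are reversed, neither can invade when rare; the interior point is a saddle.

unstable coexistence (outcome depends on initial conditions)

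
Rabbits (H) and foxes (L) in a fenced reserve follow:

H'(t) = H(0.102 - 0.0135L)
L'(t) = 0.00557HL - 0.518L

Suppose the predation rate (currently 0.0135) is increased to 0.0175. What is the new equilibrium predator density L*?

At the interior fixed point, setting dH/dt = 0 with H > 0 fixes L* = (prey growth rate)/(HL coefficient) — independent of the other coefficients.
With the change, L* = 0.102/0.0175 = 5.83; it falls from 7.56.

L* ≈ 5.83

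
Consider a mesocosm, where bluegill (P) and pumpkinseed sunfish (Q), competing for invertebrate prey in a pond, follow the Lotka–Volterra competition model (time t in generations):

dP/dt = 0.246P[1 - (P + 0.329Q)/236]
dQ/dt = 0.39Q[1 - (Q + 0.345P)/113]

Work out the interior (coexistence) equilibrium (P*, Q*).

P* ≈ 224, Q* ≈ 35.6

Setting both brackets to zero gives the nullclines P + 0.329Q = 236 and 0.345P + Q = 113.
Substituting Q = 113 - 0.345P into the first: P(1 - 0.329·0.345) = 236 - 0.329·113.
So P* = 199/0.886 = 224, and then Q* = 113 - 0.345·224 = 35.6.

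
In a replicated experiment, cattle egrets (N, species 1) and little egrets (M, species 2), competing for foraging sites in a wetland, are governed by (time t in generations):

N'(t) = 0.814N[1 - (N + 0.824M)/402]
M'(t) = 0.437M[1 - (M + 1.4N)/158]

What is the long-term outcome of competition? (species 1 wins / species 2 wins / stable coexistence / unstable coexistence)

Compare the nullcline intercepts: K1/α12 = 402/0.824 = 488 > K2 = 158; K2/α21 = 158/1.4 = 113 < K1 = 402.
Since the inequalities point opposite ways, species 1 can invade but species 2 cannot.

species 1 excludes species 2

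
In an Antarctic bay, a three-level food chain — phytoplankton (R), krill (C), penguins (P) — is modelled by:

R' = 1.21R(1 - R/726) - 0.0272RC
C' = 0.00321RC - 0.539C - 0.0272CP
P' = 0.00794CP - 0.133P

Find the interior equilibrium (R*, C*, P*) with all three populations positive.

R* ≈ 453, C* ≈ 16.8, P* ≈ 33.6

From dP/dt = 0: 0.00794C* = 0.133, so C* = 16.8.
From dR/dt = 0: 1.21(1 - R*/726) = 0.0272·16.8, giving R* = 726·(1 - 0.377) = 453.
From dC/dt = 0: 0.00321·453 - 0.539 = 0.0272P*, so P* = 0.914/0.0272 = 33.6.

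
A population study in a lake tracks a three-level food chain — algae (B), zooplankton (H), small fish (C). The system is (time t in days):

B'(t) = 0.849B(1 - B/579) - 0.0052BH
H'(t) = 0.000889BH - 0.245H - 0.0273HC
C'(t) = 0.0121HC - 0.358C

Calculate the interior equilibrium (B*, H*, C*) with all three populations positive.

From dC/dt = 0: 0.0121H* = 0.358, so H* = 29.6.
From dB/dt = 0: 0.849(1 - B*/579) = 0.0052·29.6, giving B* = 579·(1 - 0.181) = 474.
From dH/dt = 0: 0.000889·474 - 0.245 = 0.0273C*, so C* = 0.176/0.0273 = 6.46.

B* ≈ 474, H* ≈ 29.6, C* ≈ 6.46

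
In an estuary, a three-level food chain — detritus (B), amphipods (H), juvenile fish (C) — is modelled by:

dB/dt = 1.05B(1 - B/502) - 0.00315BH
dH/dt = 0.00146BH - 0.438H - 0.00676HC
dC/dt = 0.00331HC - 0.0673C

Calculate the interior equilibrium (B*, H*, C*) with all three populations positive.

From dC/dt = 0: 0.00331H* = 0.0673, so H* = 20.3.
From dB/dt = 0: 1.05(1 - B*/502) = 0.00315·20.3, giving B* = 502·(1 - 0.061) = 471.
From dH/dt = 0: 0.00146·471 - 0.438 = 0.00676C*, so C* = 0.25/0.00676 = 37.

B* ≈ 471, H* ≈ 20.3, C* ≈ 37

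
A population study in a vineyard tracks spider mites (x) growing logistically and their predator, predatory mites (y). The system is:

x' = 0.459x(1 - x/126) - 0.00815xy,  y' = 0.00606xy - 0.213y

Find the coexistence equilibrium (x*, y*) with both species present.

x* ≈ 35.1, y* ≈ 40.6

From dy/dt = 0 with y > 0: 0.00606x* = 0.213, so x* = 35.1.
Substitute into dx/dt = 0: 0.459(1 - 35.1/126) = 0.00815y*.
The bracket is 0.721, giving y* = 0.331/0.00815 = 40.6.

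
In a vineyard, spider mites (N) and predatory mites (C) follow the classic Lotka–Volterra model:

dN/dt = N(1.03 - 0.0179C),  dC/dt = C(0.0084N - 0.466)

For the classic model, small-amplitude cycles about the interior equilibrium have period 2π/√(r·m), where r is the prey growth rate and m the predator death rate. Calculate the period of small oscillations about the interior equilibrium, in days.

Here r = 1.03 and m = 0.466, so r·m = 0.48.
ω = √0.48 = 0.693 per day, hence T = 2π/ω ≈ 9.07 days.

T ≈ 9.07 days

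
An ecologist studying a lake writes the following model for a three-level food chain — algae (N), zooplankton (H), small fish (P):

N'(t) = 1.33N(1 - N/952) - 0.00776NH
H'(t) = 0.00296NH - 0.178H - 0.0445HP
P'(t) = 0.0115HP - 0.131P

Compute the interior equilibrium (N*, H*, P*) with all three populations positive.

N* ≈ 889, H* ≈ 11.4, P* ≈ 55.1

From dP/dt = 0: 0.0115H* = 0.131, so H* = 11.4.
From dN/dt = 0: 1.33(1 - N*/952) = 0.00776·11.4, giving N* = 952·(1 - 0.0665) = 889.
From dH/dt = 0: 0.00296·889 - 0.178 = 0.0445P*, so P* = 2.45/0.0445 = 55.1.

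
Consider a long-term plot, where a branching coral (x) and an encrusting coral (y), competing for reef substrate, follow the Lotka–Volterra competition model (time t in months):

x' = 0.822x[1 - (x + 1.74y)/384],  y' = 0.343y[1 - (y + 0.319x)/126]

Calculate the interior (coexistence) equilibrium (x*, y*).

x* ≈ 370, y* ≈ 7.88

Setting both brackets to zero gives the nullclines x + 1.74y = 384 and 0.319x + y = 126.
Substituting y = 126 - 0.319x into the first: x(1 - 1.74·0.319) = 384 - 1.74·126.
So x* = 165/0.445 = 370, and then y* = 126 - 0.319·370 = 7.88.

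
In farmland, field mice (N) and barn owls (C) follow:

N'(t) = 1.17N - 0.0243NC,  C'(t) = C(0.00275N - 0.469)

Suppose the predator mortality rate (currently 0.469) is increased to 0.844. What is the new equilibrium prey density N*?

At the interior fixed point, setting dC/dt = 0 with C > 0 fixes N* = (predator death rate)/(NC coefficient) — independent of the other coefficients.
With the change, N* = 0.844/0.00275 = 307; it rises from 171.

N* ≈ 307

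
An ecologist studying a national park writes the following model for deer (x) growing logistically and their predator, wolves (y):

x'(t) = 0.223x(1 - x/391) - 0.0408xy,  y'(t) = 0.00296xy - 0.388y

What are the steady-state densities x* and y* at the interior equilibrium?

From dy/dt = 0 with y > 0: 0.00296x* = 0.388, so x* = 131.
Substitute into dx/dt = 0: 0.223(1 - 131/391) = 0.0408y*.
The bracket is 0.665, giving y* = 0.148/0.0408 = 3.63.

x* ≈ 131, y* ≈ 3.63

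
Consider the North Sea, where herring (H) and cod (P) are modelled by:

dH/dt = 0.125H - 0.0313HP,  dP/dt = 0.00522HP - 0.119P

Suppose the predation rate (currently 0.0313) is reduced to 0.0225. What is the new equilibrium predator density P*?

At the interior fixed point, setting dH/dt = 0 with H > 0 fixes P* = (prey growth rate)/(HP coefficient) — independent of the other coefficients.
With the change, P* = 0.125/0.0225 = 5.56; it rises from 3.99.

P* ≈ 5.56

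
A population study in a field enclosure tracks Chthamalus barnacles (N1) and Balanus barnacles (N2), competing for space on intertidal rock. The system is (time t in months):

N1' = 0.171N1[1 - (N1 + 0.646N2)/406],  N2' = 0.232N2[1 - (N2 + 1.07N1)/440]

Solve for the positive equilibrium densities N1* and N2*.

Setting both brackets to zero gives the nullclines N1 + 0.646N2 = 406 and 1.07N1 + N2 = 440.
Substituting N2 = 440 - 1.07N1 into the first: N1(1 - 0.646·1.07) = 406 - 0.646·440.
So N1* = 122/0.309 = 394, and then N2* = 440 - 1.07·394 = 18.1.

N1* ≈ 394, N2* ≈ 18.1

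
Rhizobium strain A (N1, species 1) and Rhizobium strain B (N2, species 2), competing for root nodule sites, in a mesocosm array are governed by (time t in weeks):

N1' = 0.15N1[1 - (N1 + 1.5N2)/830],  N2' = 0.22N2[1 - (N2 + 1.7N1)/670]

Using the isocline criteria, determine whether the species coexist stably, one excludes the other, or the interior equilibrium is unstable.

Compare the nullcline intercepts: K1/α12 = 830/1.5 = 553 < K2 = 670; K2/α21 = 670/1.7 = 394 < K1 = 830.
Since both are reversed, neither can invade when rare; the interior point is a saddle.

unstable coexistence (outcome depends on initial conditions)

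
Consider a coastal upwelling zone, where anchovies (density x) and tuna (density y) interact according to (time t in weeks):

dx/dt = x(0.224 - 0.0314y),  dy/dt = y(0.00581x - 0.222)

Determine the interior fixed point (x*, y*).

x* ≈ 38.2, y* ≈ 7.13

Set dy/dt = 0 with y > 0: 0.00581x - 0.222 = 0, so x* = 0.222/0.00581 = 38.2.
Set dx/dt = 0 with x > 0: 0.224 - 0.0314y = 0, so y* = 0.224/0.0314 = 7.13.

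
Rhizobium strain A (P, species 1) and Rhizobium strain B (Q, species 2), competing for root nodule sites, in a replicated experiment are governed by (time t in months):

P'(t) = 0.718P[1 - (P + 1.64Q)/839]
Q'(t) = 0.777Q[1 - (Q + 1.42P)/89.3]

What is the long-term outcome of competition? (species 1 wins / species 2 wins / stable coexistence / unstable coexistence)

species 1 excludes species 2

Compare the nullcline intercepts: K1/α12 = 839/1.64 = 512 > K2 = 89.3; K2/α21 = 89.3/1.42 = 62.9 < K1 = 839.
Since the inequalities point opposite ways, species 1 can invade but species 2 cannot.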